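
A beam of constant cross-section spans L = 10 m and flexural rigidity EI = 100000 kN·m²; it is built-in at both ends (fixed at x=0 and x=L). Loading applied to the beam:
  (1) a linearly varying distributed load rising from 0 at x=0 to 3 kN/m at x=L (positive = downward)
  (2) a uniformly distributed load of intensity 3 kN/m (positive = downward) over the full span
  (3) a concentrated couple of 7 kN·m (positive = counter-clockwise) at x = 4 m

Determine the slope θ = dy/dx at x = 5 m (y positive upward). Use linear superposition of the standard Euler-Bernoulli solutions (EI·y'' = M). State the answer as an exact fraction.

Load 1 — triangular load w₀=3 kN/m (0→w₀ over full span):
  θ_1 = -w₀(2x(L-x)(L-2x)(x+2L)+x²(L-x)²)/(120LEI) = -3·(2·5·(10-5)·(10-2·5)·(5+2·10)+5²·(10-5)²)/(120·10·100000) = -1/64000 rad
Load 2 — uniform load w=3 kN/m over full span:
  θ_2 = -wx(L-x)(L-2x)/(12EI) = -3·5·(10-5)·(10-2·5)/(12·100000) = 0 rad
Load 3 — applied couple M₀=7 kN·m at a=4 m (b=L-a=6):
  θ_3 = (R_Ax²/2 - M_Ax - M₀(x-a))/EI  [x>a] with R_A=126/125, M_A=21/25 = ((126/125)·5²/2 - (21/25)·5 - 7·(5-4))/100000 = 7/500000 rad
Superposition: θ = Σ θ_i = -13/8000000 rad ≈ -0.000002 rad

θ(5) = -13/8000000 rad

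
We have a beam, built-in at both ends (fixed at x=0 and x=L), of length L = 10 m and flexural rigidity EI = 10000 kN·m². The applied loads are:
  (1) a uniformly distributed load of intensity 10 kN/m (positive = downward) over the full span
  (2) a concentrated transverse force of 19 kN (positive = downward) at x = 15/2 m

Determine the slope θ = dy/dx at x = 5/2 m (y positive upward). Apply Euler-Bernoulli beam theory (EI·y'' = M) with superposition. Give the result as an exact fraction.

Load 1 — uniform load w=10 kN/m over full span:
  θ_1 = -wx(L-x)(L-2x)/(12EI) = -10·(5/2)·(10-(5/2))·(10-2·(5/2))/(12·10000) = -1/128 rad
Load 2 — point force P=19 kN at a=15/2 m (b=L-a=5/2):
  θ_2 = -Pb²x(2aL-(3a+b)x)/(2L³EI)  [x≤a] = -19·(5/2)²·(5/2)·(2·(15/2)·10-(3·(15/2)+(5/2))·(5/2))/(2·10³·10000) = -133/102400 rad
Superposition: θ = Σ θ_i = -933/102400 rad ≈ -0.009111 rad

θ(5/2) = -933/102400 rad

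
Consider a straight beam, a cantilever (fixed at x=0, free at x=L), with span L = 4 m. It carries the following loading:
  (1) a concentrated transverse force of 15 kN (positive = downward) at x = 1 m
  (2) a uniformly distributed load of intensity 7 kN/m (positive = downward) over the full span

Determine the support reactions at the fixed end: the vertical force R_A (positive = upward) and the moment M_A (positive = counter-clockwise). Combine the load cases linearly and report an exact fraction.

R_A = 43 kN, M_A = 71 kN·m

Load 1 — point force P=15 kN at a=1 m (b=L-a=3):
  R_A = P = 15 kN
  M_A = Pa = 15·1 = 15 kN·m
Load 2 — uniform load w=7 kN/m over full span:
  R_A = wL = 7·4 = 28 kN
  M_A = wL²/2 = 7·4²/2 = 56 kN·m
Superposition: R_A = 43 kN, M_A = 71 kN·m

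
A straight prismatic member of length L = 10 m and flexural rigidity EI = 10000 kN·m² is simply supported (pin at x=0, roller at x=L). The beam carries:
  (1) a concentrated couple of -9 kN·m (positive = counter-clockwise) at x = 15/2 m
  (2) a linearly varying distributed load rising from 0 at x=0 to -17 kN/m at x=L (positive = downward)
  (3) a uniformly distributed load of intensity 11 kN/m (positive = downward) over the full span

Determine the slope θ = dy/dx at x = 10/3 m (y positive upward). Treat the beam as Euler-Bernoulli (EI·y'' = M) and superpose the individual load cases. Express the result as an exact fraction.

θ(10/3) = -24571/7776000 rad

Load 1 — applied couple M₀=-9 kN·m at a=15/2 m (b=L-a=5/2):
  θ_1 = (M₀x²/(2L)+C₁)/EI  [x≤a] with C₁=M₀(3b²-L²)/(6L)=195/16 = ((-9)·(10/3)²/(2·10)+(195/16))/10000 = 23/32000 rad
Load 2 — triangular load w₀=-17 kN/m (0→w₀ over full span):
  θ_2 = -w₀(7L⁴-30L²x²+15x⁴)/(360LEI) = -(-17)·(7·10⁴-30·10²·(10/3)²+15·(10/3)⁴)/(360·10·10000) = 221/12150 rad
Load 3 — uniform load w=11 kN/m over full span:
  θ_3 = -w(L³-6Lx²+4x³)/(24EI) = -11·(10³-6·10·(10/3)²+4·(10/3)³)/(24·10000) = -143/6480 rad
Superposition: θ = Σ θ_i = -24571/7776000 rad ≈ -0.003160 rad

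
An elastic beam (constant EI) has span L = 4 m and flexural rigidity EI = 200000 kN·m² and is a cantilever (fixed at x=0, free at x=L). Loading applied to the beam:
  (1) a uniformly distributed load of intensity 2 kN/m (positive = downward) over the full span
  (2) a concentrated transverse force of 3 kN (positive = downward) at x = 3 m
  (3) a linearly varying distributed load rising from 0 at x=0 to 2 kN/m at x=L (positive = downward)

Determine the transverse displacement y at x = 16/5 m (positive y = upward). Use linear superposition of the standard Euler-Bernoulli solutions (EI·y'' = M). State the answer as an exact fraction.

Load 1 — uniform load w=2 kN/m over full span:
  y_1 = -wx²(x²-4Lx+6L²)/(24EI) = -2·(16/5)²·((16/5)²-4·4·(16/5)+6·4²)/(24·200000) = -1376/5859375 m
Load 2 — point force P=3 kN at a=3 m (b=L-a=1):
  y_2 = -Pa²(3x-a)/(6EI)  [x>a] = -3·3²·(3·(16/5)-3)/(6·200000) = -297/2000000 m
Load 3 — triangular load w₀=2 kN/m (0→w₀ over full span):
  y_3 = (w₀Lx³/12-w₀L²x²/6-w₀x⁵/(120L))/EI = (2·4·(16/5)³/12-2·4²·(16/5)²/6-2·(16/5)⁵/(120·4))/200000 = -25024/146484375 m
Superposition: y = Σ y_i = -3463549/6250000000 m ≈ -0.000554 m

y(16/5) = -3463549/6250000000 m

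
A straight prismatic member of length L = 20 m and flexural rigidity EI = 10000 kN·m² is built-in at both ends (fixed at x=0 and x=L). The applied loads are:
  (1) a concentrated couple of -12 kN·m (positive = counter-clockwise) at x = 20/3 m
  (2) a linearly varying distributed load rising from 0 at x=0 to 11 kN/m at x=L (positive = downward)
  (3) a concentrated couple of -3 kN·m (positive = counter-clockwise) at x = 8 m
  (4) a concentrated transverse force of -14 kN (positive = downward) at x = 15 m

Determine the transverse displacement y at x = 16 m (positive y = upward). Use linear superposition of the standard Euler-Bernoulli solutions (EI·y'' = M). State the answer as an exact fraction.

y(16) = -334181/3750000 m

Load 1 — applied couple M₀=-12 kN·m at a=20/3 m (b=L-a=40/3):
  y_1 = (R_Ax³/6 - M_Ax²/2 - M₀(x-a)²/2)/EI  [x>a] with R_A=-4/5, M_A=0 = ((-4/5)·16³/6 - 0·16²/2 - (-12)·(16-(20/3))²/2)/10000 = -22/9375 m
Load 2 — triangular load w₀=11 kN/m (0→w₀ over full span):
  y_2 = -w₀x²(L-x)²(x+2L)/(120LEI) = -11·16²·(20-16)²·(16+2·20)/(120·20·10000) = -4928/46875 m
Load 3 — applied couple M₀=-3 kN·m at a=8 m (b=L-a=12):
  y_3 = (R_Ax³/6 - M_Ax²/2 - M₀(x-a)²/2)/EI  [x>a] with R_A=-27/125, M_A=-9/25 = ((-27/125)·16³/6 - (-9/25)·16²/2 - (-3)·(16-8)²/2)/10000 = -42/78125 m
Load 4 — point force P=-14 kN at a=15 m (b=L-a=5):
  y_4 = -Pa²(L-x)²(3bL-(3b+a)(L-x))/(6L³EI)  [x>a] = -(-14)·15²·(20-16)²·(3·5·20-(3·5+15)·(20-16))/(6·20³·10000) = 189/10000 m
Superposition: y = Σ y_i = -334181/3750000 m ≈ -0.089115 m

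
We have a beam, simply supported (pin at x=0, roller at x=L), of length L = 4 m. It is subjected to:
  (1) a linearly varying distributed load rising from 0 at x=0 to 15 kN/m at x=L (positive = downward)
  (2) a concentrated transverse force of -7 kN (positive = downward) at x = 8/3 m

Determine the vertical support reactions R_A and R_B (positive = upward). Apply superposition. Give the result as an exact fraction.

Load 1 — triangular load w₀=15 kN/m (0→w₀ over full span):
  R_A = w₀L/6 = 15·4/6 = 10 kN
  R_B = w₀L/3 = 15·4/3 = 20 kN
Load 2 — point force P=-7 kN at a=8/3 m (b=L-a=4/3):
  R_A = Pb/L = (-7)·(4/3)/4 = -7/3 kN
  R_B = Pa/L = (-7)·(8/3)/4 = -14/3 kN
Superposition: R_A = 23/3 kN, R_B = 46/3 kN

R_A = 23/3 kN, R_B = 46/3 kN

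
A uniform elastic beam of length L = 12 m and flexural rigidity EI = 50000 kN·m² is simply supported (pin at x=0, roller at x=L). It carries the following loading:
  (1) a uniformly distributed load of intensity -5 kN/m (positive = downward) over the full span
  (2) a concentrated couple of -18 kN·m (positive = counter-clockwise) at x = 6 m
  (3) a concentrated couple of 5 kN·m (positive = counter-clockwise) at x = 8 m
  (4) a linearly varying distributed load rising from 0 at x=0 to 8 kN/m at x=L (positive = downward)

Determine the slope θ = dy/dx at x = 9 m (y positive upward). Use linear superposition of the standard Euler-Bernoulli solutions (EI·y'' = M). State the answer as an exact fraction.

Load 1 — uniform load w=-5 kN/m over full span:
  θ_1 = -w(L³-6Lx²+4x³)/(24EI) = -(-5)·(12³-6·12·9²+4·9³)/(24·50000) = -99/20000 rad
Load 2 — applied couple M₀=-18 kN·m at a=6 m (b=L-a=6):
  θ_2 = (M₀x²/(2L)-M₀(x-a)+C₁)/EI  [x>a] with C₁=M₀(3b²-L²)/(6L)=9 = ((-18)·9²/(2·12)-(-18)·(9-6)+9)/50000 = 9/200000 rad
Load 3 — applied couple M₀=5 kN·m at a=8 m (b=L-a=4):
  θ_3 = (M₀x²/(2L)-M₀(x-a)+C₁)/EI  [x>a] with C₁=M₀(3b²-L²)/(6L)=-20/3 = (5·9²/(2·12)-5·(9-8)+(-20/3))/50000 = 1/9600 rad
Load 4 — triangular load w₀=8 kN/m (0→w₀ over full span):
  θ_4 = -w₀(7L⁴-30L²x²+15x⁴)/(360LEI) = -8·(7·12⁴-30·12²·9²+15·9⁴)/(360·12·50000) = 3939/1000000 rad
Superposition: θ = Σ θ_i = -5171/6000000 rad ≈ -0.000862 rad

θ(9) = -5171/6000000 rad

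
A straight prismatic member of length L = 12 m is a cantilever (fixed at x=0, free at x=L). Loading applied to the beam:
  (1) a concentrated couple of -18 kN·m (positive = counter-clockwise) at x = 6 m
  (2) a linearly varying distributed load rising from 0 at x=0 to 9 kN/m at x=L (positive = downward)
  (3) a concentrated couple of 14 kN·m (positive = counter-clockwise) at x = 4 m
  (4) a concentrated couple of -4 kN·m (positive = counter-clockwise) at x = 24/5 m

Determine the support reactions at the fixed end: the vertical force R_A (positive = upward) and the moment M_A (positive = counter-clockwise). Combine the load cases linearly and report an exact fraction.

R_A = 54 kN, M_A = 440 kN·m

Load 1 — applied couple M₀=-18 kN·m at a=6 m (b=L-a=6):
  R_A = 0 kN
  M_A = -M₀ = -(-18) = 18 kN·m
Load 2 — triangular load w₀=9 kN/m (0→w₀ over full span):
  R_A = w₀L/2 = 9·12/2 = 54 kN
  M_A = w₀L²/3 = 9·12²/3 = 432 kN·m
Load 3 — applied couple M₀=14 kN·m at a=4 m (b=L-a=8):
  R_A = 0 kN
  M_A = -M₀ = -14 kN·m
Load 4 — applied couple M₀=-4 kN·m at a=24/5 m (b=L-a=36/5):
  R_A = 0 kN
  M_A = -M₀ = -(-4) = 4 kN·m
Superposition: R_A = 54 kN, M_A = 440 kN·m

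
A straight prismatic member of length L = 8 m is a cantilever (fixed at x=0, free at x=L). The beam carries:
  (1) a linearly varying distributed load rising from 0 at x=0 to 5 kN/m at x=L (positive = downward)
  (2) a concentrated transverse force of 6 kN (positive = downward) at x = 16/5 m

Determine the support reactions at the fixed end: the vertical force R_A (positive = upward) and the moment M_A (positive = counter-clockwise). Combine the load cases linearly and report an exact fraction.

Load 1 — triangular load w₀=5 kN/m (0→w₀ over full span):
  R_A = w₀L/2 = 5·8/2 = 20 kN
  M_A = w₀L²/3 = 5·8²/3 = 320/3 kN·m
Load 2 — point force P=6 kN at a=16/5 m (b=L-a=24/5):
  R_A = P = 6 kN
  M_A = Pa = 6·(16/5) = 96/5 kN·m
Superposition: R_A = 26 kN, M_A = 1888/15 kN·m

R_A = 26 kN, M_A = 1888/15 kN·m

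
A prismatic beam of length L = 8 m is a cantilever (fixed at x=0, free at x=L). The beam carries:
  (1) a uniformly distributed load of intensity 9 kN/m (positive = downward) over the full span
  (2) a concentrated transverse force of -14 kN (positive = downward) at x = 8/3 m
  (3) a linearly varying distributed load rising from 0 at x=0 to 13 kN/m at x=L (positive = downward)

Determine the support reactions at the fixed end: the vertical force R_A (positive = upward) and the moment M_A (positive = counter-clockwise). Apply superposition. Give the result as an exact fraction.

R_A = 110 kN, M_A = 528 kN·m

Load 1 — uniform load w=9 kN/m over full span:
  R_A = wL = 9·8 = 72 kN
  M_A = wL²/2 = 9·8²/2 = 288 kN·m
Load 2 — point force P=-14 kN at a=8/3 m (b=L-a=16/3):
  R_A = P = (-14) = -14 kN
  M_A = Pa = (-14)·(8/3) = -112/3 kN·m
Load 3 — triangular load w₀=13 kN/m (0→w₀ over full span):
  R_A = w₀L/2 = 13·8/2 = 52 kN
  M_A = w₀L²/3 = 13·8²/3 = 832/3 kN·m
Superposition: R_A = 110 kN, M_A = 528 kN·m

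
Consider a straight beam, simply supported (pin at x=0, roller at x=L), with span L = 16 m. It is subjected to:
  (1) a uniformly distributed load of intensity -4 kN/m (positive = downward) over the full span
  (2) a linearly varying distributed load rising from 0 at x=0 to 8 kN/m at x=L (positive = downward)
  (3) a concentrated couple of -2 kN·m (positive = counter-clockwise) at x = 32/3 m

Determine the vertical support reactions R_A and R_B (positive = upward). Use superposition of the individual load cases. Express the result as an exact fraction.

R_A = -259/24 kN, R_B = 259/24 kN

Load 1 — uniform load w=-4 kN/m over full span:
  R_A = wL/2 = (-4)·16/2 = -32 kN
  R_B = wL/2 = (-4)·16/2 = -32 kN
Load 2 — triangular load w₀=8 kN/m (0→w₀ over full span):
  R_A = w₀L/6 = 8·16/6 = 64/3 kN
  R_B = w₀L/3 = 8·16/3 = 128/3 kN
Load 3 — applied couple M₀=-2 kN·m at a=32/3 m (b=L-a=16/3):
  R_A = M₀/L = (-2)/16 = -1/8 kN
  R_B = -M₀/L = -(-2)/16 = 1/8 kN
Superposition: R_A = -259/24 kN, R_B = 259/24 kN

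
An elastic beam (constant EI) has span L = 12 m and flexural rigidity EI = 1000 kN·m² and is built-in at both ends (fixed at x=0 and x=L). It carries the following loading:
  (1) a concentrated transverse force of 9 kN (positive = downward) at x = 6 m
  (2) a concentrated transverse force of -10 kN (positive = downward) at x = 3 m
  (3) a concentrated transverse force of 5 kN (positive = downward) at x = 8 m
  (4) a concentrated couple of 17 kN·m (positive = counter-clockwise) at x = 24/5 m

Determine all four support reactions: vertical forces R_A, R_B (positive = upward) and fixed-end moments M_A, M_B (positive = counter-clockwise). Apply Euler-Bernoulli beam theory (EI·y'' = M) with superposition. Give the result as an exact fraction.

R_A = -6493/10800 kN, M_A = 5597/1800 kN·m, R_B = 49693/10800 kN, M_B = -20383/1800 kN·m

Load 1 — point force P=9 kN at a=6 m (b=L-a=6):
  R_A = Pb²(3a+b)/L³ = 9·6²·(3·6+6)/12³ = 9/2 kN
  M_A = Pab²/L² = 9·6·6²/12² = 27/2 kN·m
  R_B = Pa²(a+3b)/L³ = 9·6²·(6+3·6)/12³ = 9/2 kN
  M_B = -Pa²b/L² = -9·6²·6/12² = -27/2 kN·m
Load 2 — point force P=-10 kN at a=3 m (b=L-a=9):
  R_A = Pb²(3a+b)/L³ = (-10)·9²·(3·3+9)/12³ = -135/16 kN
  M_A = Pab²/L² = (-10)·3·9²/12² = -135/8 kN·m
  R_B = Pa²(a+3b)/L³ = (-10)·3²·(3+3·9)/12³ = -25/16 kN
  M_B = -Pa²b/L² = -(-10)·3²·9/12² = 45/8 kN·m
Load 3 — point force P=5 kN at a=8 m (b=L-a=4):
  R_A = Pb²(3a+b)/L³ = 5·4²·(3·8+4)/12³ = 35/27 kN
  M_A = Pab²/L² = 5·8·4²/12² = 40/9 kN·m
  R_B = Pa²(a+3b)/L³ = 5·8²·(8+3·4)/12³ = 100/27 kN
  M_B = -Pa²b/L² = -5·8²·4/12² = -80/9 kN·m
Load 4 — applied couple M₀=17 kN·m at a=24/5 m (b=L-a=36/5):
  R_A = 6M₀ab/L³ = 6·17·(24/5)·(36/5)/12³ = 51/25 kN
  M_A = M₀b(2a-b)/L² = 17·(36/5)·(2·(24/5)-(36/5))/12² = 51/25 kN·m
  R_B = -6M₀ab/L³ = -6·17·(24/5)·(36/5)/12³ = -51/25 kN
  M_B = M₀a(2b-a)/L² = 17·(24/5)·(2·(36/5)-(24/5))/12² = 136/25 kN·m
Superposition: R_A = -6493/10800 kN, M_A = 5597/1800 kN·m, R_B = 49693/10800 kN, M_B = -20383/1800 kN·m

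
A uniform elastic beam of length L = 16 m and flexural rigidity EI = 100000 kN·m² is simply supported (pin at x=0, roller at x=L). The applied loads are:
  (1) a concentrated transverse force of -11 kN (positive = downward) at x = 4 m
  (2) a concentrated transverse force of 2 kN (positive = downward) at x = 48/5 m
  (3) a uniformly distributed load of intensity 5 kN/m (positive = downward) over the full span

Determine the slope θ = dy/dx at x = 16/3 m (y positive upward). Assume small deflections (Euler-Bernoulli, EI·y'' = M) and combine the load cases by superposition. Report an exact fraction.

Load 1 — point force P=-11 kN at a=4 m (b=L-a=12):
  θ_1 = -Pa(2L²-6Lx+3x²+a²)/(6LEI)  [x>a] = -(-11)·4·(2·16²-6·16·(16/3)+3·(16/3)²+4²)/(6·16·100000) = 209/450000 rad
Load 2 — point force P=2 kN at a=48/5 m (b=L-a=32/5):
  θ_2 = -Pb(L²-b²-3x²)/(6LEI)  [x≤a] = -2·(32/5)·(16²-(32/5)²-3·(16/3)²)/(6·16·100000) = -608/3515625 rad
Load 3 — uniform load w=5 kN/m over full span:
  θ_3 = -w(L³-6Lx²+4x³)/(24EI) = -5·(16³-6·16·(16/3)²+4·(16/3)³)/(24·100000) = -208/50625 rad
Superposition: θ = Σ θ_i = -1932427/506250000 rad ≈ -0.003817 rad

θ(16/3) = -1932427/506250000 rad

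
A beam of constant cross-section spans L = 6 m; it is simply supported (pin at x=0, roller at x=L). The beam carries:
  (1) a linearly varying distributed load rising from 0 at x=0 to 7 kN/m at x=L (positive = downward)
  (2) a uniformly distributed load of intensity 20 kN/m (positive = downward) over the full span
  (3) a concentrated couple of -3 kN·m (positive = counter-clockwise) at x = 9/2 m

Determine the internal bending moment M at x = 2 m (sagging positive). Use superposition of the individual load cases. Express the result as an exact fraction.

Load 1 — triangular load w₀=7 kN/m (0→w₀ over full span):
  M_1 = w₀Lx/6 - w₀x³/(6L) = 7·6·2/6 - 7·2³/(6·6) = 112/9 kN·m
Load 2 — uniform load w=20 kN/m over full span:
  M_2 = wx(L-x)/2 = 20·2·(6-2)/2 = 80 kN·m
Load 3 — applied couple M₀=-3 kN·m at a=9/2 m (b=L-a=3/2):
  M_3 = M₀x/L  [x≤a] = (-3)·2/6 = -1 kN·m
Superposition: M = Σ M_i = 823/9 kN·m ≈ 91.444444 kN·m

M(2) = 823/9 kN·m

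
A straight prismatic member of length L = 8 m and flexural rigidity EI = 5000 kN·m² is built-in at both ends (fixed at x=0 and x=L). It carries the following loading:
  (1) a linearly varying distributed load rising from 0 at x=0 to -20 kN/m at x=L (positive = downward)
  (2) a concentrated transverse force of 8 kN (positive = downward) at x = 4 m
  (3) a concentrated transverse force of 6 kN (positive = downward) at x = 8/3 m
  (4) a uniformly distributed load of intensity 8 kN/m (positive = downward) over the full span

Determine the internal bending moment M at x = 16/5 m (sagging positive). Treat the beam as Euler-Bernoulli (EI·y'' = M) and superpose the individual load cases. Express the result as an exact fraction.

M(16/5) = 1576/225 kN·m

Load 1 — triangular load w₀=-20 kN/m (0→w₀ over full span):
  M_1 = 3w₀Lx/20 - w₀L²/30 - w₀x³/(6L) = 3·(-20)·8·(16/5)/20 - (-20)·8²/30 - (-20)·(16/5)³/(6·8) = -512/25 kN·m
Load 2 — point force P=8 kN at a=4 m (b=L-a=4):
  M_2 = Pb²(3a+b)x/L³ - Pab²/L²  [x≤a] = 8·4²·(3·4+4)·(16/5)/8³ - 8·4·4²/8² = 24/5 kN·m
Load 3 — point force P=6 kN at a=8/3 m (b=L-a=16/3):
  M_3 = Pa²(a+3b)(L-x)/L³ - Pa²b/L²  [x>a] = 6·(8/3)²·((8/3)+3·(16/3))·(8-(16/5))/8³ - 6·(8/3)²·(16/3)/8² = 176/45 kN·m
Load 4 — uniform load w=8 kN/m over full span:
  M_4 = wLx/2 - wL²/12 - wx²/2 = 8·8·(16/5)/2 - 8·8²/12 - 8·(16/5)²/2 = 1408/75 kN·m
Superposition: M = Σ M_i = 1576/225 kN·m ≈ 7.004444 kN·m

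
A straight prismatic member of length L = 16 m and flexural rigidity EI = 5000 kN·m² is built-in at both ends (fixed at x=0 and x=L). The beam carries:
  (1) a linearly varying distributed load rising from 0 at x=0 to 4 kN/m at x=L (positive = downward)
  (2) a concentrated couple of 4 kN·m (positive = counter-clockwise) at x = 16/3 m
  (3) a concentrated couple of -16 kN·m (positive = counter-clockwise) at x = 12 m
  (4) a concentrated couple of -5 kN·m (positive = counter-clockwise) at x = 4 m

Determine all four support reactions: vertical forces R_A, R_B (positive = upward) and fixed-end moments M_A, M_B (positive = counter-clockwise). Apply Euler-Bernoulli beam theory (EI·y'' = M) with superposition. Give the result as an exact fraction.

R_A = 16237/1920 kN, M_A = 7217/240 kN·m, R_B = 45203/1920 kN, M_B = -11623/240 kN·m

Load 1 — triangular load w₀=4 kN/m (0→w₀ over full span):
  R_A = 3w₀L/20 = 3·4·16/20 = 48/5 kN
  M_A = w₀L²/30 = 4·16²/30 = 512/15 kN·m
  R_B = 7w₀L/20 = 7·4·16/20 = 112/5 kN
  M_B = -w₀L²/20 = -4·16²/20 = -256/5 kN·m
Load 2 — applied couple M₀=4 kN·m at a=16/3 m (b=L-a=32/3):
  R_A = 6M₀ab/L³ = 6·4·(16/3)·(32/3)/16³ = 1/3 kN
  M_A = M₀b(2a-b)/L² = 4·(32/3)·(2·(16/3)-(32/3))/16² = 0 kN·m
  R_B = -6M₀ab/L³ = -6·4·(16/3)·(32/3)/16³ = -1/3 kN
  M_B = M₀a(2b-a)/L² = 4·(16/3)·(2·(32/3)-(16/3))/16² = 4/3 kN·m
Load 3 — applied couple M₀=-16 kN·m at a=12 m (b=L-a=4):
  R_A = 6M₀ab/L³ = 6·(-16)·12·4/16³ = -9/8 kN
  M_A = M₀b(2a-b)/L² = (-16)·4·(2·12-4)/16² = -5 kN·m
  R_B = -6M₀ab/L³ = -6·(-16)·12·4/16³ = 9/8 kN
  M_B = M₀a(2b-a)/L² = (-16)·12·(2·4-12)/16² = 3 kN·m
Load 4 — applied couple M₀=-5 kN·m at a=4 m (b=L-a=12):
  R_A = 6M₀ab/L³ = 6·(-5)·4·12/16³ = -45/128 kN
  M_A = M₀b(2a-b)/L² = (-5)·12·(2·4-12)/16² = 15/16 kN·m
  R_B = -6M₀ab/L³ = -6·(-5)·4·12/16³ = 45/128 kN
  M_B = M₀a(2b-a)/L² = (-5)·4·(2·12-4)/16² = -25/16 kN·m
Superposition: R_A = 16237/1920 kN, M_A = 7217/240 kN·m, R_B = 45203/1920 kN, M_B = -11623/240 kN·m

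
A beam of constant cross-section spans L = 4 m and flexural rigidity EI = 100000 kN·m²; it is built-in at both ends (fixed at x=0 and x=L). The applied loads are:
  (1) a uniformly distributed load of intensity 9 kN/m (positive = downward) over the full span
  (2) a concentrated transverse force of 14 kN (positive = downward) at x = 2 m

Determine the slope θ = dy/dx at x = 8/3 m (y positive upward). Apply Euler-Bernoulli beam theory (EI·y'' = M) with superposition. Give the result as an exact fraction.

θ(8/3) = 1/15000 rad

Load 1 — uniform load w=9 kN/m over full span:
  θ_1 = -wx(L-x)(L-2x)/(12EI) = -9·(8/3)·(4-(8/3))·(4-2·(8/3))/(12·100000) = 1/28125 rad
Load 2 — point force P=14 kN at a=2 m (b=L-a=2):
  θ_2 = Pa²(L-x)(2bL-(3b+a)(L-x))/(2L³EI)  [x>a] = 14·2²·(4-(8/3))·(2·2·4-(3·2+2)·(4-(8/3)))/(2·4³·100000) = 7/225000 rad
Superposition: θ = Σ θ_i = 1/15000 rad ≈ 0.000067 rad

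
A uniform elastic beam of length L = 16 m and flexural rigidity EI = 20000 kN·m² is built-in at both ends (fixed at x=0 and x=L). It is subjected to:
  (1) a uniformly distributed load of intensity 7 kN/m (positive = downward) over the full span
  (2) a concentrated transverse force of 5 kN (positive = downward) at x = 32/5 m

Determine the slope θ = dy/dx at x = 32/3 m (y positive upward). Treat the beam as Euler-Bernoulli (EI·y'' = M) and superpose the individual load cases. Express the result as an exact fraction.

θ(32/3) = 12208/1265625 rad

Load 1 — uniform load w=7 kN/m over full span:
  θ_1 = -wx(L-x)(L-2x)/(12EI) = -7·(32/3)·(16-(32/3))·(16-2·(32/3))/(12·20000) = 448/50625 rad
Load 2 — point force P=5 kN at a=32/5 m (b=L-a=48/5):
  θ_2 = Pa²(L-x)(2bL-(3b+a)(L-x))/(2L³EI)  [x>a] = 5·(32/5)²·(16-(32/3))·(2·(48/5)·16-(3·(48/5)+(32/5))·(16-(32/3)))/(2·16³·20000) = 112/140625 rad
Superposition: θ = Σ θ_i = 12208/1265625 rad ≈ 0.009646 rad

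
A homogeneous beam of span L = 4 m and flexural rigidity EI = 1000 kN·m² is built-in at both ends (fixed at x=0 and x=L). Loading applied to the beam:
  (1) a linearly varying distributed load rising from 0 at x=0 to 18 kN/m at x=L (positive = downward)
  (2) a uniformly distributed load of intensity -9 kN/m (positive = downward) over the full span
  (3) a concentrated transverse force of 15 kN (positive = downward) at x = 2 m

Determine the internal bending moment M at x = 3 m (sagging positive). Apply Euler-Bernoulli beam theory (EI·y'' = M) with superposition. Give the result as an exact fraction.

Load 1 — triangular load w₀=18 kN/m (0→w₀ over full span):
  M_1 = 3w₀Lx/20 - w₀L²/30 - w₀x³/(6L) = 3·18·4·3/20 - 18·4²/30 - 18·3³/(6·4) = 51/20 kN·m
Load 2 — uniform load w=-9 kN/m over full span:
  M_2 = wLx/2 - wL²/12 - wx²/2 = (-9)·4·3/2 - (-9)·4²/12 - (-9)·3²/2 = -3/2 kN·m
Load 3 — point force P=15 kN at a=2 m (b=L-a=2):
  M_3 = Pa²(a+3b)(L-x)/L³ - Pa²b/L²  [x>a] = 15·2²·(2+3·2)·(4-3)/4³ - 15·2²·2/4² = 0 kN·m
Superposition: M = Σ M_i = 21/20 kN·m ≈ 1.050000 kN·m

M(3) = 21/20 kN·m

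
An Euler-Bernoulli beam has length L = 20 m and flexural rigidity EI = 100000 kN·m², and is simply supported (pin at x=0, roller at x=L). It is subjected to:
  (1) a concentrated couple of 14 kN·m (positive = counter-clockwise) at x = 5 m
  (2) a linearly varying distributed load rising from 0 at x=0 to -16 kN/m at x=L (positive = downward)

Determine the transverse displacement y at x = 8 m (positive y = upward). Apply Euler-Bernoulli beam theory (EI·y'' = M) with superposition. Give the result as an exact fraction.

Load 1 — applied couple M₀=14 kN·m at a=5 m (b=L-a=15):
  y_1 = (M₀x³/(6L)-M₀(x-a)²/2+C₁x)/EI  [x>a] with C₁=M₀(3b²-L²)/(6L)=385/12 = (14·8³/(6·20)-14·(8-5)²/2+(385/12)·8)/100000 = 1267/500000 m
Load 2 — triangular load w₀=-16 kN/m (0→w₀ over full span):
  y_2 = -w₀x(7L⁴-10L²x²+3x⁴)/(360LEI) = -(-16)·8·(7·20⁴-10·20²·8²+3·8⁴)/(360·20·100000) = 36512/234375 m
Superposition: y = Σ y_i = 1187389/7500000 m ≈ 0.158319 m

y(8) = 1187389/7500000 m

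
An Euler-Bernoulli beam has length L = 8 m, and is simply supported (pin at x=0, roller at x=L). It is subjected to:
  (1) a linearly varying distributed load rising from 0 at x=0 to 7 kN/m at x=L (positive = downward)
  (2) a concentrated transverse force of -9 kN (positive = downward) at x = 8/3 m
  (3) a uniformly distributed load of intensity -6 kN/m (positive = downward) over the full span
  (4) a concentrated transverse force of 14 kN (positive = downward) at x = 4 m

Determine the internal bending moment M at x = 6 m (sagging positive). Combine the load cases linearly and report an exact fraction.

Load 1 — triangular load w₀=7 kN/m (0→w₀ over full span):
  M_1 = w₀Lx/6 - w₀x³/(6L) = 7·8·6/6 - 7·6³/(6·8) = 49/2 kN·m
Load 2 — point force P=-9 kN at a=8/3 m (b=L-a=16/3):
  M_2 = Pa(L-x)/L  [x>a] = (-9)·(8/3)·(8-6)/8 = -6 kN·m
Load 3 — uniform load w=-6 kN/m over full span:
  M_3 = wx(L-x)/2 = (-6)·6·(8-6)/2 = -36 kN·m
Load 4 — point force P=14 kN at a=4 m (b=L-a=4):
  M_4 = Pa(L-x)/L  [x>a] = 14·4·(8-6)/8 = 14 kN·m
Superposition: M = Σ M_i = -7/2 kN·m ≈ -3.500000 kN·m

M(6) = -7/2 kN·m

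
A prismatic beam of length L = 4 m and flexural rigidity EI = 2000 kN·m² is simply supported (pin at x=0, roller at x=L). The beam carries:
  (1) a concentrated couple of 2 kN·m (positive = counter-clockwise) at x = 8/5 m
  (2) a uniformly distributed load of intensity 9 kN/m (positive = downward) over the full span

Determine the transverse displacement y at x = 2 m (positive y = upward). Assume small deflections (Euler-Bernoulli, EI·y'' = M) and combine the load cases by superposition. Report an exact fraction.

Load 1 — applied couple M₀=2 kN·m at a=8/5 m (b=L-a=12/5):
  y_1 = (M₀x³/(6L)-M₀(x-a)²/2+C₁x)/EI  [x>a] with C₁=M₀(3b²-L²)/(6L)=8/75 = (2·2³/(6·4)-2·(2-(8/5))²/2+(8/75)·2)/2000 = 9/25000 m
Load 2 — uniform load w=9 kN/m over full span:
  y_2 = -wx(L³-2Lx²+x³)/(24EI) = -9·2·(4³-2·4·2²+2³)/(24·2000) = -3/200 m
Superposition: y = Σ y_i = -183/12500 m ≈ -0.014640 m

y(2) = -183/12500 m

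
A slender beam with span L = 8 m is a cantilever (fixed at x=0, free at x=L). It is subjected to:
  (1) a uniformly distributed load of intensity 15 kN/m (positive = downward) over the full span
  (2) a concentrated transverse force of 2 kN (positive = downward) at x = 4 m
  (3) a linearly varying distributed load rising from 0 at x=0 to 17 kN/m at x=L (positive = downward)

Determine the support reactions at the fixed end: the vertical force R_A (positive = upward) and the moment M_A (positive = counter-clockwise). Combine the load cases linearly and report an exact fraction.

Load 1 — uniform load w=15 kN/m over full span:
  R_A = wL = 15·8 = 120 kN
  M_A = wL²/2 = 15·8²/2 = 480 kN·m
Load 2 — point force P=2 kN at a=4 m (b=L-a=4):
  R_A = P = 2 kN
  M_A = Pa = 2·4 = 8 kN·m
Load 3 — triangular load w₀=17 kN/m (0→w₀ over full span):
  R_A = w₀L/2 = 17·8/2 = 68 kN
  M_A = w₀L²/3 = 17·8²/3 = 1088/3 kN·m
Superposition: R_A = 190 kN, M_A = 2552/3 kN·m

R_A = 190 kN, M_A = 2552/3 kN·m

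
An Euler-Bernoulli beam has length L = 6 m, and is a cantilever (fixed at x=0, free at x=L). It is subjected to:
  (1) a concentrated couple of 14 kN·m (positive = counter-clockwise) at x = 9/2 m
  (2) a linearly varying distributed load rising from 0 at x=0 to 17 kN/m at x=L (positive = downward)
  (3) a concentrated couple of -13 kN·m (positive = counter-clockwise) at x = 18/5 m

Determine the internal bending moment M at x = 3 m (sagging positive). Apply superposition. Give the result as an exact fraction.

Load 1 — applied couple M₀=14 kN·m at a=9/2 m (b=L-a=3/2):
  M_1 = M₀  [x≤a] = 14 = 14 kN·m
Load 2 — triangular load w₀=17 kN/m (0→w₀ over full span):
  M_2 = w₀Lx/2 - w₀L²/3 - w₀x³/(6L) = 17·6·3/2 - 17·6²/3 - 17·3³/(6·6) = -255/4 kN·m
Load 3 — applied couple M₀=-13 kN·m at a=18/5 m (b=L-a=12/5):
  M_3 = M₀  [x≤a] = (-13) = -13 kN·m
Superposition: M = Σ M_i = -251/4 kN·m ≈ -62.750000 kN·m

M(3) = -251/4 kN·m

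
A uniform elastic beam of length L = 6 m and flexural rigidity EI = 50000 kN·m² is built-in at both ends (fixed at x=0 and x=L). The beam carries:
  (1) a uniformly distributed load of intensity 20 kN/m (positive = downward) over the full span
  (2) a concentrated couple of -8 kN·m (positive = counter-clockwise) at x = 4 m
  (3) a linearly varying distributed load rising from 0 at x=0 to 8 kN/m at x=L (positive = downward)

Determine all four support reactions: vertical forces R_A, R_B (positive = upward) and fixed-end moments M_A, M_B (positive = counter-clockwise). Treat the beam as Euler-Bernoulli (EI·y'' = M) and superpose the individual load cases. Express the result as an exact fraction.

Load 1 — uniform load w=20 kN/m over full span:
  R_A = wL/2 = 20·6/2 = 60 kN
  M_A = wL²/12 = 20·6²/12 = 60 kN·m
  R_B = wL/2 = 20·6/2 = 60 kN
  M_B = -wL²/12 = -20·6²/12 = -60 kN·m
Load 2 — applied couple M₀=-8 kN·m at a=4 m (b=L-a=2):
  R_A = 6M₀ab/L³ = 6·(-8)·4·2/6³ = -16/9 kN
  M_A = M₀b(2a-b)/L² = (-8)·2·(2·4-2)/6² = -8/3 kN·m
  R_B = -6M₀ab/L³ = -6·(-8)·4·2/6³ = 16/9 kN
  M_B = M₀a(2b-a)/L² = (-8)·4·(2·2-4)/6² = 0 kN·m
Load 3 — triangular load w₀=8 kN/m (0→w₀ over full span):
  R_A = 3w₀L/20 = 3·8·6/20 = 36/5 kN
  M_A = w₀L²/30 = 8·6²/30 = 48/5 kN·m
  R_B = 7w₀L/20 = 7·8·6/20 = 84/5 kN
  M_B = -w₀L²/20 = -8·6²/20 = -72/5 kN·m
Superposition: R_A = 2944/45 kN, M_A = 1004/15 kN·m, R_B = 3536/45 kN, M_B = -372/5 kN·m

R_A = 2944/45 kN, M_A = 1004/15 kN·m, R_B = 3536/45 kN, M_B = -372/5 kN·m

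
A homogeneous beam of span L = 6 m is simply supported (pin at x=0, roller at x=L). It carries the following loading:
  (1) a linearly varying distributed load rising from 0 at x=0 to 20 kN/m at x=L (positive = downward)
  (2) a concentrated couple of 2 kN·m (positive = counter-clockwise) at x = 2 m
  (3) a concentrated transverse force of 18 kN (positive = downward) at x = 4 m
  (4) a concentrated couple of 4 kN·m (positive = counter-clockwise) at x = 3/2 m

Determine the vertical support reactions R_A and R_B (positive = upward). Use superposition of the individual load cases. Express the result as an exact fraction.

Load 1 — triangular load w₀=20 kN/m (0→w₀ over full span):
  R_A = w₀L/6 = 20·6/6 = 20 kN
  R_B = w₀L/3 = 20·6/3 = 40 kN
Load 2 — applied couple M₀=2 kN·m at a=2 m (b=L-a=4):
  R_A = M₀/L = 2/6 = 1/3 kN
  R_B = -M₀/L = -2/6 = -1/3 kN
Load 3 — point force P=18 kN at a=4 m (b=L-a=2):
  R_A = Pb/L = 18·2/6 = 6 kN
  R_B = Pa/L = 18·4/6 = 12 kN
Load 4 — applied couple M₀=4 kN·m at a=3/2 m (b=L-a=9/2):
  R_A = M₀/L = 4/6 = 2/3 kN
  R_B = -M₀/L = -4/6 = -2/3 kN
Superposition: R_A = 27 kN, R_B = 51 kN

R_A = 27 kN, R_B = 51 kN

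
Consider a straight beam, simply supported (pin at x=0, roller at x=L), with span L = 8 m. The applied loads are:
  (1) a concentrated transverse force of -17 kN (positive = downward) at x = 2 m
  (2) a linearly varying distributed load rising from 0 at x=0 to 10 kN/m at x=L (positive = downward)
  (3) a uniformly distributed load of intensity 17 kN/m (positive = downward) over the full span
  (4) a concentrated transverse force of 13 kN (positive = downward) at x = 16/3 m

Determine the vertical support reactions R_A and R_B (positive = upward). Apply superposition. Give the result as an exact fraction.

R_A = 875/12 kN, R_B = 1189/12 kN

Load 1 — point force P=-17 kN at a=2 m (b=L-a=6):
  R_A = Pb/L = (-17)·6/8 = -51/4 kN
  R_B = Pa/L = (-17)·2/8 = -17/4 kN
Load 2 — triangular load w₀=10 kN/m (0→w₀ over full span):
  R_A = w₀L/6 = 10·8/6 = 40/3 kN
  R_B = w₀L/3 = 10·8/3 = 80/3 kN
Load 3 — uniform load w=17 kN/m over full span:
  R_A = wL/2 = 17·8/2 = 68 kN
  R_B = wL/2 = 17·8/2 = 68 kN
Load 4 — point force P=13 kN at a=16/3 m (b=L-a=8/3):
  R_A = Pb/L = 13·(8/3)/8 = 13/3 kN
  R_B = Pa/L = 13·(16/3)/8 = 26/3 kN
Superposition: R_A = 875/12 kN, R_B = 1189/12 kN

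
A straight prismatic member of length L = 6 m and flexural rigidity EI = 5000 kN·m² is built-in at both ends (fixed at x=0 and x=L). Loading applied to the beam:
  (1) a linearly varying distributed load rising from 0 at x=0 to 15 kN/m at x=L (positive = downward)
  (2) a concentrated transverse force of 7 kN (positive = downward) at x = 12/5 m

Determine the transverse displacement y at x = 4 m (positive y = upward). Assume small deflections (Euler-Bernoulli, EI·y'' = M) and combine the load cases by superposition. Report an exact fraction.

y(4) = -408/78125 m

Load 1 — triangular load w₀=15 kN/m (0→w₀ over full span):
  y_1 = -w₀x²(L-x)²(x+2L)/(120LEI) = -15·4²·(6-4)²·(4+2·6)/(120·6·5000) = -8/1875 m
Load 2 — point force P=7 kN at a=12/5 m (b=L-a=18/5):
  y_2 = -Pa²(L-x)²(3bL-(3b+a)(L-x))/(6L³EI)  [x>a] = -7·(12/5)²·(6-4)²·(3·(18/5)·6-(3·(18/5)+(12/5))·(6-4))/(6·6³·5000) = -224/234375 m
Superposition: y = Σ y_i = -408/78125 m ≈ -0.005222 m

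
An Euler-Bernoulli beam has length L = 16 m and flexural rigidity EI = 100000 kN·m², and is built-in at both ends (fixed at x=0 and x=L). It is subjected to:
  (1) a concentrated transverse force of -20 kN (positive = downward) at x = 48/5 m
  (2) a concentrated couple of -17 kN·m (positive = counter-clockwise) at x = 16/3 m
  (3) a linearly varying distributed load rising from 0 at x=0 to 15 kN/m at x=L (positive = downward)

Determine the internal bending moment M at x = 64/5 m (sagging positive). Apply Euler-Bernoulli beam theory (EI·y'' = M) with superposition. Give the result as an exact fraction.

Load 1 — point force P=-20 kN at a=48/5 m (b=L-a=32/5):
  M_1 = Pa²(a+3b)(L-x)/L³ - Pa²b/L²  [x>a] = (-20)·(48/5)²·((48/5)+3·(32/5))·(16-(64/5))/16³ - (-20)·(48/5)²·(32/5)/16² = 576/125 kN·m
Load 2 — applied couple M₀=-17 kN·m at a=16/3 m (b=L-a=32/3):
  M_2 = R_Ax - M_A - M₀  [x>a] with R_A=-17/12, M_A=0 = (-17/12)·(64/5) - 0 - (-17) = -17/15 kN·m
Load 3 — triangular load w₀=15 kN/m (0→w₀ over full span):
  M_3 = 3w₀Lx/20 - w₀L²/30 - w₀x³/(6L) = 3·15·16·(64/5)/20 - 15·16²/30 - 15·(64/5)³/(6·16) = 128/25 kN·m
Superposition: M = Σ M_i = 3223/375 kN·m ≈ 8.594667 kN·m

M(64/5) = 3223/375 kN·m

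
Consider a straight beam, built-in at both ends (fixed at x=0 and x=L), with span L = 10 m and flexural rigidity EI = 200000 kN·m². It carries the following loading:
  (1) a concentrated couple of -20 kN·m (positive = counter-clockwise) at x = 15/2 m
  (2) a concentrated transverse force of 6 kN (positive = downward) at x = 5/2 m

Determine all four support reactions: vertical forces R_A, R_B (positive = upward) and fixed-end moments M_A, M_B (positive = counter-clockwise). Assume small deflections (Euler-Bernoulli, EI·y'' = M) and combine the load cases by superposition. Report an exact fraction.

R_A = 45/16 kN, M_A = 35/16 kN·m, R_B = 51/16 kN, M_B = 15/16 kN·m

Load 1 — applied couple M₀=-20 kN·m at a=15/2 m (b=L-a=5/2):
  R_A = 6M₀ab/L³ = 6·(-20)·(15/2)·(5/2)/10³ = -9/4 kN
  M_A = M₀b(2a-b)/L² = (-20)·(5/2)·(2·(15/2)-(5/2))/10² = -25/4 kN·m
  R_B = -6M₀ab/L³ = -6·(-20)·(15/2)·(5/2)/10³ = 9/4 kN
  M_B = M₀a(2b-a)/L² = (-20)·(15/2)·(2·(5/2)-(15/2))/10² = 15/4 kN·m
Load 2 — point force P=6 kN at a=5/2 m (b=L-a=15/2):
  R_A = Pb²(3a+b)/L³ = 6·(15/2)²·(3·(5/2)+(15/2))/10³ = 81/16 kN
  M_A = Pab²/L² = 6·(5/2)·(15/2)²/10² = 135/16 kN·m
  R_B = Pa²(a+3b)/L³ = 6·(5/2)²·((5/2)+3·(15/2))/10³ = 15/16 kN
  M_B = -Pa²b/L² = -6·(5/2)²·(15/2)/10² = -45/16 kN·m
Superposition: R_A = 45/16 kN, M_A = 35/16 kN·m, R_B = 51/16 kN, M_B = 15/16 kN·m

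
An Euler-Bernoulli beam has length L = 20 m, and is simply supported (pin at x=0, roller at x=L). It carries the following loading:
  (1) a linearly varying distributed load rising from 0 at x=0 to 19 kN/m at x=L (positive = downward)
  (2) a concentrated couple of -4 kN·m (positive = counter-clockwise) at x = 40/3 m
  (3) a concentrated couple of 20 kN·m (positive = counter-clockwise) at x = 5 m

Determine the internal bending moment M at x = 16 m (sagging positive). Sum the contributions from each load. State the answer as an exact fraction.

Load 1 — triangular load w₀=19 kN/m (0→w₀ over full span):
  M_1 = w₀Lx/6 - w₀x³/(6L) = 19·20·16/6 - 19·16³/(6·20) = 1824/5 kN·m
Load 2 — applied couple M₀=-4 kN·m at a=40/3 m (b=L-a=20/3):
  M_2 = M₀x/L - M₀  [x>a] = (-4)·16/20 - (-4) = 4/5 kN·m
Load 3 — applied couple M₀=20 kN·m at a=5 m (b=L-a=15):
  M_3 = M₀x/L - M₀  [x>a] = 20·16/20 - 20 = -4 kN·m
Superposition: M = Σ M_i = 1808/5 kN·m ≈ 361.600000 kN·m

M(16) = 1808/5 kN·m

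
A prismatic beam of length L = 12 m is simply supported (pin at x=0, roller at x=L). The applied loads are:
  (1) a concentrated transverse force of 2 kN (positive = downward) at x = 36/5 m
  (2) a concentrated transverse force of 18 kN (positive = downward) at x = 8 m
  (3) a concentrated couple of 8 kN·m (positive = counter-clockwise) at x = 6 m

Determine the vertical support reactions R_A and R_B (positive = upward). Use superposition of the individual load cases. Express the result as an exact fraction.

R_A = 112/15 kN, R_B = 188/15 kN

Load 1 — point force P=2 kN at a=36/5 m (b=L-a=24/5):
  R_A = Pb/L = 2·(24/5)/12 = 4/5 kN
  R_B = Pa/L = 2·(36/5)/12 = 6/5 kN
Load 2 — point force P=18 kN at a=8 m (b=L-a=4):
  R_A = Pb/L = 18·4/12 = 6 kN
  R_B = Pa/L = 18·8/12 = 12 kN
Load 3 — applied couple M₀=8 kN·m at a=6 m (b=L-a=6):
  R_A = M₀/L = 8/12 = 2/3 kN
  R_B = -M₀/L = -8/12 = -2/3 kN
Superposition: R_A = 112/15 kN, R_B = 188/15 kN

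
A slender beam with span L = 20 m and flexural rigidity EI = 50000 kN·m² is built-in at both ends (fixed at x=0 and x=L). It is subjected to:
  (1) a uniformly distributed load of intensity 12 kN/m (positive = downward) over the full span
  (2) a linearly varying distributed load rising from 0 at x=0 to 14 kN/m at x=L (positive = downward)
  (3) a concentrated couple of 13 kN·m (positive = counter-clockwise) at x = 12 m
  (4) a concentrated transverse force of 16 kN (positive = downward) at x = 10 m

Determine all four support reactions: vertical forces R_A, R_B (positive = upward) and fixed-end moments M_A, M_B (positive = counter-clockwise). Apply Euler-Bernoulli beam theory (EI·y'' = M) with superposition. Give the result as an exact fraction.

R_A = 21367/125 kN, M_A = 47312/75 kN·m, R_B = 28133/125 kN, M_B = -17961/25 kN·m

Load 1 — uniform load w=12 kN/m over full span:
  R_A = wL/2 = 12·20/2 = 120 kN
  M_A = wL²/12 = 12·20²/12 = 400 kN·m
  R_B = wL/2 = 12·20/2 = 120 kN
  M_B = -wL²/12 = -12·20²/12 = -400 kN·m
Load 2 — triangular load w₀=14 kN/m (0→w₀ over full span):
  R_A = 3w₀L/20 = 3·14·20/20 = 42 kN
  M_A = w₀L²/30 = 14·20²/30 = 560/3 kN·m
  R_B = 7w₀L/20 = 7·14·20/20 = 98 kN
  M_B = -w₀L²/20 = -14·20²/20 = -280 kN·m
Load 3 — applied couple M₀=13 kN·m at a=12 m (b=L-a=8):
  R_A = 6M₀ab/L³ = 6·13·12·8/20³ = 117/125 kN
  M_A = M₀b(2a-b)/L² = 13·8·(2·12-8)/20² = 104/25 kN·m
  R_B = -6M₀ab/L³ = -6·13·12·8/20³ = -117/125 kN
  M_B = M₀a(2b-a)/L² = 13·12·(2·8-12)/20² = 39/25 kN·m
Load 4 — point force P=16 kN at a=10 m (b=L-a=10):
  R_A = Pb²(3a+b)/L³ = 16·10²·(3·10+10)/20³ = 8 kN
  M_A = Pab²/L² = 16·10·10²/20² = 40 kN·m
  R_B = Pa²(a+3b)/L³ = 16·10²·(10+3·10)/20³ = 8 kN
  M_B = -Pa²b/L² = -16·10²·10/20² = -40 kN·m
Superposition: R_A = 21367/125 kN, M_A = 47312/75 kN·m, R_B = 28133/125 kN, M_B = -17961/25 kN·m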